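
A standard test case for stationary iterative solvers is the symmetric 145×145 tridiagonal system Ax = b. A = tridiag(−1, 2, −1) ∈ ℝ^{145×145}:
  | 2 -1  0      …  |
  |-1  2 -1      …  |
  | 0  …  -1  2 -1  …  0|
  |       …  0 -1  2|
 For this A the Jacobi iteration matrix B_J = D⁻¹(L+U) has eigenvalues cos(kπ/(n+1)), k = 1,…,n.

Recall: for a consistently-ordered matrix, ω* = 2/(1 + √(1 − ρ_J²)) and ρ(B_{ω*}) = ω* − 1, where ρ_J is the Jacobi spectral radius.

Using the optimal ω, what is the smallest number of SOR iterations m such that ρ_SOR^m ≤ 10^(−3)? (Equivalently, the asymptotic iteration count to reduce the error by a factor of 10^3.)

m = 161

n=145: λ(B_J) = 1 − λ(A)/2 = cos(kπ/146); k=1 gives ρ_J = 0.9997685.
root = sin(π/146) = 0.0215161  (since 1−cos² = sin²).
Young: ω* = 2/(1+√(1−ρ_J²)) = 2/(1+0.0215161) = 2/1.0215161 = 1.9578742.
At ω = 1.9578742 every |λ(B_ω)| = ω−1, so ρ_SOR = 0.9578742.
3·ln10 = 6.90776; −ln(0.9578742) = 0.0430388; m = ⌈6.90776/0.0430388⌉ = ⌈160.501⌉ = 161.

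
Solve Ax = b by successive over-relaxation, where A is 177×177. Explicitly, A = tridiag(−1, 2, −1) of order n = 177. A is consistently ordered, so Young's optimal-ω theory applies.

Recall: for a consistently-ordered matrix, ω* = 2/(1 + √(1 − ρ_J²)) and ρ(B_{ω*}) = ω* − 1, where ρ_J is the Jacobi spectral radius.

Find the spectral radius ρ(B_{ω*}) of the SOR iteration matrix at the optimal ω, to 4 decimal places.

ρ_SOR = 0.9653

With n=177, ρ(Jacobi) = cos(π/178) = 0.9998.
√(1 − cos²(π/178)) = sin(π/178) ≈ 0.01765.
ω* = 2 / (1 + 0.01765) = 2 / 1.01765 ≈ 1.9653.
ρ_SOR = ω* − 1 = 1.9653 − 1 = 0.9653.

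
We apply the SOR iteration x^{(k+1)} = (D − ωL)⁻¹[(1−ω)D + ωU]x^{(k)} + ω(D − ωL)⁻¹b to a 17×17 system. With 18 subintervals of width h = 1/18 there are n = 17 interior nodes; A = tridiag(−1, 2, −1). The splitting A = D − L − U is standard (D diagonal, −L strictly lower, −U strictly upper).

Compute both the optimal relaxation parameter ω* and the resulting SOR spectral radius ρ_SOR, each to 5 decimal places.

B_J for the 17×17 system has eigenvalues cos(kπ/18); ρ_J = cos(π/18) = 0.98481.
root = sin(π/18) = 0.173648  (since 1−cos² = sin²).
ω* = 2/(1 + 0.173648) = 2/1.173648 = 1.70409.
Hence ρ(B_{ω*}) = 1.70409 − 1 = 0.70409.

ω* = 1.70409, ρ_SOR = 0.70409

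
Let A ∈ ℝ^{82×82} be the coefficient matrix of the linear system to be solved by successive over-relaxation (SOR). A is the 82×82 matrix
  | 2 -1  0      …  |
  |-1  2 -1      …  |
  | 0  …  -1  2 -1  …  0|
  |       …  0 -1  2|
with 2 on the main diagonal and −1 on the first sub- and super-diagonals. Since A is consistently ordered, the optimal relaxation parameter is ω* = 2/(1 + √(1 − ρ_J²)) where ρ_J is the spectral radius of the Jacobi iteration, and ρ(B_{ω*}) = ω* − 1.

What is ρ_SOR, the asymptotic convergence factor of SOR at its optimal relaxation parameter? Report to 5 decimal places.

ρ_SOR = 0.92708

With n=82, ρ(Jacobi) = cos(π/83) = 0.99928.
√(1−ρ_J²) = |sin(π/83)| = 0.037841
ω* = 2/(1+0.037841) = 1.92708
Hence ρ(B_{ω*}) = 1.92708 − 1 = 0.92708.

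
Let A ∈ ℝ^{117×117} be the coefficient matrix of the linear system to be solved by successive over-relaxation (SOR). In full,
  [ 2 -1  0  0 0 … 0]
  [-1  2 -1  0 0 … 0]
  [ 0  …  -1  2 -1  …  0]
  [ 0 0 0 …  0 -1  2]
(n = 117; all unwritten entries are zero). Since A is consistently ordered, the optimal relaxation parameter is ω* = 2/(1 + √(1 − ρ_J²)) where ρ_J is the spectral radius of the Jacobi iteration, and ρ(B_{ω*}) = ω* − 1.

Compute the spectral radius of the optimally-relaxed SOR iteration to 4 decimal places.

ρ_SOR = 0.9481

spectrum of D⁻¹(L+U) = {cos(kπ/118) : 1≤k≤117}; ρ_J = cos(π/118) = 0.9996.
√(1 − cos²(π/118)) = sin(π/118) ≈ 0.02662.
[ω*] 2 ÷ (1 + 0.02662) = 2 ÷ 1.02662 = 1.9481.
ρ_SOR = ω* − 1 = 1.9481 − 1 = 0.9481.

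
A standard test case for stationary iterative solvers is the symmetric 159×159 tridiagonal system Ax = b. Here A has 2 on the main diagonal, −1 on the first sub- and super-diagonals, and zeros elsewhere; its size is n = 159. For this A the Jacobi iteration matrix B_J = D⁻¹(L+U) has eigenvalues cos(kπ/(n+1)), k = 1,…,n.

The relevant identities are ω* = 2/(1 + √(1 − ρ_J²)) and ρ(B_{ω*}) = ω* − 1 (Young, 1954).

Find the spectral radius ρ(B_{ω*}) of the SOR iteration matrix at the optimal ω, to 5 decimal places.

n=159: λ(B_J) = 1 − λ(A)/2 = cos(kπ/160); k=1 gives ρ_J = 0.99981.
√(1−ρ_J²) simplifies to sin(π/160) = 0.019634.
Young: ω* = 2/(1+√(1−ρ_J²)) = 2/(1+0.019634) = 2/1.019634 = 1.96149.
and ρ(B_{ω*}) = 1.96149 − 1 = 0.96149.

ρ_SOR = 0.96149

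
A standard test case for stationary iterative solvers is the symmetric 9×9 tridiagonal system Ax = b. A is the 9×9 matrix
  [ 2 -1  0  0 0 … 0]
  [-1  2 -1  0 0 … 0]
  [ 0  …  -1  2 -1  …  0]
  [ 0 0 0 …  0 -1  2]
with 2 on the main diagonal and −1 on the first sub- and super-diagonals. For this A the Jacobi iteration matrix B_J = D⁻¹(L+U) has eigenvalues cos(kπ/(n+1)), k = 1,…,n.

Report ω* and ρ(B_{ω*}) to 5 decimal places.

ω* = 1.52786, ρ_SOR = 0.52786

With n=9, ρ(Jacobi) = cos(π/10) = 0.95106.
√(1 − cos²(π/10)) = sin(π/10) ≈ 0.309017.
ω* = 2 / (1 + 0.309017) = 2 / 1.309017 ≈ 1.52786.
Hence ρ(B_{ω*}) = 1.52786 − 1 = 0.52786.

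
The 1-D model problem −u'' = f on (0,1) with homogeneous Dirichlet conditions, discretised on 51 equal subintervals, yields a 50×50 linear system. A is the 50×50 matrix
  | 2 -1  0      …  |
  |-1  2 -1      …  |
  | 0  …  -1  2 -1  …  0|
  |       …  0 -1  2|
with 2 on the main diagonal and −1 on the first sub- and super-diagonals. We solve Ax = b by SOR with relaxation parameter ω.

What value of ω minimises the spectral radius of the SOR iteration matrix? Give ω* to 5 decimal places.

ω* = 1.88402

spectrum of D⁻¹(L+U) = {cos(kπ/51) : 1≤k≤50}; ρ_J = cos(π/51) = 0.99810.
√(1 − cos²(π/51)) = sin(π/51) ≈ 0.061561.
[ω*] 2 ÷ (1 + 0.061561) = 2 ÷ 1.061561 = 1.88402.
ρ_SOR = ω* − 1 ≈ 0.88402.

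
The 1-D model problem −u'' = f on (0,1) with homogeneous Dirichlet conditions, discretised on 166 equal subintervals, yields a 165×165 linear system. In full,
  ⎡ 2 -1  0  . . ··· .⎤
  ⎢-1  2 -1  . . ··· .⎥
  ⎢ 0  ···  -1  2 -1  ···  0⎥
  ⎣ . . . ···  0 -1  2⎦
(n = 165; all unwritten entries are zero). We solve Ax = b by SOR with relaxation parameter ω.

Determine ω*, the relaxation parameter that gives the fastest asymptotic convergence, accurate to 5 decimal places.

ω* = 1.96285

spectrum of D⁻¹(L+U) = {cos(kπ/166) : 1≤k≤165}; ρ_J = cos(π/166) = 0.99982.
root = sin(π/166) = 0.018924  (since 1−cos² = sin²).
Young: ω* = 2/(1+√(1−ρ_J²)) = 2/(1+0.018924) = 2/1.018924 = 1.96285.
and ρ(B_{ω*}) = 1.96285 − 1 = 0.96285.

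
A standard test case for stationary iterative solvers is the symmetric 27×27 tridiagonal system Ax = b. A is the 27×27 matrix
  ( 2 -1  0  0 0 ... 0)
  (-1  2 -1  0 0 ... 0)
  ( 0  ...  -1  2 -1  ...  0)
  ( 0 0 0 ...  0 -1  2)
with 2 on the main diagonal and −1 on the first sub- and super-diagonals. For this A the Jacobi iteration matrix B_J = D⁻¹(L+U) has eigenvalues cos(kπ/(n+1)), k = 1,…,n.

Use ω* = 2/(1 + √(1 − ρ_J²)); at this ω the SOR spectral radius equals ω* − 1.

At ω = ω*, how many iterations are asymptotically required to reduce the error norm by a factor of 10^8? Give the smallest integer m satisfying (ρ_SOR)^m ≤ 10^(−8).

m = 82

With n=27, ρ(Jacobi) = cos(π/28) = 0.9937122.
√(1 − cos²(π/28)) = sin(π/28) ≈ 0.1119645.
Then 2/(1+√(1−ρ_J²)) = 2/(1+0.1119645); ω* = 2/1.1119645 = 1.7986186.
At ω = 1.7986186 every |λ(B_ω)| = ω−1, so ρ_SOR = 0.7986186.
m ≥ 8·ln10 / (−ln 0.7986186) = 81.916; smallest integer m = 82.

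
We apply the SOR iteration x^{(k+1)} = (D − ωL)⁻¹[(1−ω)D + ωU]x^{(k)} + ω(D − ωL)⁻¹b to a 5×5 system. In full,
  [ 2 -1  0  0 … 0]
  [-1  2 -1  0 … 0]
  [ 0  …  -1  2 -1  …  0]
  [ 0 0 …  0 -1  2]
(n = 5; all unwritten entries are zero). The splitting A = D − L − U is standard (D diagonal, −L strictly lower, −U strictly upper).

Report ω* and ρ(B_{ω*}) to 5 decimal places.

ω* = 1.33333, ρ_SOR = 0.33333

[ρ_J] n=5: ρ(B_J) = cos(π/(n+1)) = cos(π/6) = 0.86603.
√(1−ρ_J²) simplifies to sin(π/6) = 0.500000.
Then 2/(1+√(1−ρ_J²)) = 2/(1+0.500000); ω* = 2/1.500000 = 1.33333.
At ω = 1.33333 every |λ(B_ω)| = ω−1, so ρ_SOR = 0.33333.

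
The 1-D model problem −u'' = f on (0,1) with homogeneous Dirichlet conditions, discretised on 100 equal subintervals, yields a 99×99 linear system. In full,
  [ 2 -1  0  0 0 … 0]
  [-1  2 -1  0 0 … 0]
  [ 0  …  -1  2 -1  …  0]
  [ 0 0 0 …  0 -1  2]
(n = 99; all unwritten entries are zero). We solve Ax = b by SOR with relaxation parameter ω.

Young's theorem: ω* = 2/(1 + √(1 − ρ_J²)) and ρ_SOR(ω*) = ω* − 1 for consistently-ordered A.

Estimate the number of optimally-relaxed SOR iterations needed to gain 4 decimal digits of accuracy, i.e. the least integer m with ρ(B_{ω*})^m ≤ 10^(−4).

m = 147

B_J for the 99×99 system has eigenvalues cos(kπ/100); ρ_J = cos(π/100) = 0.9995066.
1 − cos²(π/100) = sin²(π/100) ⇒ √(1−ρ_J²) = sin(π/100) = 0.0314108.
Then 2/(1+√(1−ρ_J²)) = 2/(1+0.0314108); ω* = 2/1.0314108 = 1.9390916.
At ω = 1.9390916 every |λ(B_ω)| = ω−1, so ρ_SOR = 0.9390916.
Need (0.9390916)^m ≤ 10^(−4): m ≥ 4·ln10/|ln 0.9390916| = 9.21034/0.0628423 = 146.563 ⇒ m = 147.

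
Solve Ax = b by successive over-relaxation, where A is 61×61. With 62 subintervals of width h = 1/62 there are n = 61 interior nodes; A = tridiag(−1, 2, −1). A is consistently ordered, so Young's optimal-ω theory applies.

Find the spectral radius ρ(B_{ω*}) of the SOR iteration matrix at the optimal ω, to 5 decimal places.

B_J for the 61×61 system has eigenvalues cos(kπ/62); ρ_J = cos(π/62) = 0.99872.
√(1−ρ_J²) = |sin(π/62)| = 0.050649
ω* = 2/(1 + 0.050649) = 2/1.050649 = 1.90359.
ρ_SOR = ω* − 1 = 1.90359 − 1 = 0.90359.

ρ_SOR = 0.90359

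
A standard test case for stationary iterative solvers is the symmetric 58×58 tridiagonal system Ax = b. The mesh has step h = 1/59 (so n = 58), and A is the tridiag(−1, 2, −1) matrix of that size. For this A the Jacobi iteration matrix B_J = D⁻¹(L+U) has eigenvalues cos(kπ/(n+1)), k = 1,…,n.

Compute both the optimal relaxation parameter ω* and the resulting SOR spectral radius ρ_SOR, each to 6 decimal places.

ω* = 1.898935, ρ_SOR = 0.898935

½·tridiag(1,0,1) at n=58: λ_k = cos(kπ/59); max |λ| at k=1 ⇒ ρ_J = cos(π/59) ≈ 0.998583.
√(1−ρ_J²) = |sin(π/59)| = 0.0532222
ω* = 2 / (1 + 0.0532222) = 2 / 1.0532222 ≈ 1.898935.
ρ_SOR = ω* − 1 ≈ 0.898935.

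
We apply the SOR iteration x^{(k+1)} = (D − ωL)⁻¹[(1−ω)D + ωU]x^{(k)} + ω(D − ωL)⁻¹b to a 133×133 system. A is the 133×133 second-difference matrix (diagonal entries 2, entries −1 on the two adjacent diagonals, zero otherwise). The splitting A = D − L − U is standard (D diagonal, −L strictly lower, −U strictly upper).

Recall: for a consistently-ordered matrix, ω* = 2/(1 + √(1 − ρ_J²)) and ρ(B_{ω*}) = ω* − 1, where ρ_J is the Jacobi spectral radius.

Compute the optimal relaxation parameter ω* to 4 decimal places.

ω* = 1.9542

[ρ_J] n=133: ρ(B_J) = cos(π/(n+1)) = cos(π/134) = 0.9997.
1 − cos²(π/134) = sin²(π/134) ⇒ √(1−ρ_J²) = sin(π/134) = 0.02344.
ω* = 2/(1 + 0.02344) = 2/1.02344 = 1.9542.
and ρ(B_{ω*}) = 1.9542 − 1 = 0.9542.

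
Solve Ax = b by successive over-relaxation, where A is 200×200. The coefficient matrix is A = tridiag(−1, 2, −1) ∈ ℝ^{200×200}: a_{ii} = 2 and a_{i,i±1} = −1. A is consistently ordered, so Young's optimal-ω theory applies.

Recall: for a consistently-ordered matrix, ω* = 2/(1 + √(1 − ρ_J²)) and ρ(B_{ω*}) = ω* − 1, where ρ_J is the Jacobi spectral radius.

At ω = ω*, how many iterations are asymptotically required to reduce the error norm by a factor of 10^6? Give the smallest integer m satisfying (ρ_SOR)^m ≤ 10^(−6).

ρ_J = max_k |cos(kπ/201)| = cos(π/201) = 0.9998779
root = sin(π/201) = 0.0156292  (since 1−cos² = sin²).
So ω* = 2/1.0156292 = 1.9692226 (Young).
At ω = 1.9692226 every |λ(B_ω)| = ω−1, so ρ_SOR = 0.9692226.
ρ_SOR^m ≤ 10^(−6) ⇔ m ≥ 6·ln10/(−ln 0.9692226) = 13.8155/0.031261 = 441.940; m = ⌈441.940⌉ = 442.

m = 442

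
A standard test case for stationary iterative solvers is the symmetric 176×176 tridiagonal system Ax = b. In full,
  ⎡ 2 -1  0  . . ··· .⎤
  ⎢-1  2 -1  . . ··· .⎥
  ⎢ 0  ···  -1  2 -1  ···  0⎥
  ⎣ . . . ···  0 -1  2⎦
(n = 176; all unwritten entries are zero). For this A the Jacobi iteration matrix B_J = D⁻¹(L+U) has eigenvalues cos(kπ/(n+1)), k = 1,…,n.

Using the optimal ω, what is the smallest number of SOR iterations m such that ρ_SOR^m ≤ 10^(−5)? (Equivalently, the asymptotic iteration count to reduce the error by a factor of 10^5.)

m = 325

B_J for the 176×176 system has eigenvalues cos(kπ/177); ρ_J = cos(π/177) = 0.9998425.
root = sin(π/177) = 0.0177482  (since 1−cos² = sin²).
So ω* = 2/1.0177482 = 1.9651226 (Young).
At ω = 1.9651226 every |λ(B_ω)| = ω−1, so ρ_SOR = 0.9651226.
(0.9651226)^m ≤ 10^{−5}  ⇒  m·ln(0.9651226) ≤ −5·ln10  ⇒  m ≥ 324.306  ⇒  m = 325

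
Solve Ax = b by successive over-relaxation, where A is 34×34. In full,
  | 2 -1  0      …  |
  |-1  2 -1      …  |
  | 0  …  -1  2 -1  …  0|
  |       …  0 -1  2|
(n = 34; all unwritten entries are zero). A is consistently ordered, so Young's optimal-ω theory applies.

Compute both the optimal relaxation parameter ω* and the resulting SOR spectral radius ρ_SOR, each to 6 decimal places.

½·tridiag(1,0,1) at n=34: λ_k = cos(kπ/35); max |λ| at k=1 ⇒ ρ_J = cos(π/35) ≈ 0.995974.
√(1−ρ_J²) simplifies to sin(π/35) = 0.0896393.
ω* = 2 / (1 + 0.0896393) = 2 / 1.0896393 ≈ 1.835470.
[ρ_SOR] ω* − 1 = 0.835470.

ω* = 1.835470, ρ_SOR = 0.835470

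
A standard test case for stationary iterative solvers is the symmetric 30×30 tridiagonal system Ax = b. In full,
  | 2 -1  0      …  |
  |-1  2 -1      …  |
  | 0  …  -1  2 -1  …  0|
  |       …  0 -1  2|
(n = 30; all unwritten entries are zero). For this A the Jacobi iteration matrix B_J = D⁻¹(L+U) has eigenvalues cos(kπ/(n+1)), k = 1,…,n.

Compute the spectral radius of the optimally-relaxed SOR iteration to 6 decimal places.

B_J for the 30×30 system has eigenvalues cos(kπ/31); ρ_J = cos(π/31) = 0.994869.
1 − cos²(π/31) = sin²(π/31) ⇒ √(1−ρ_J²) = sin(π/31) = 0.1011683.
ω* = 2 / (1 + 0.1011683) = 2 / 1.1011683 ≈ 1.816253.
Hence ρ(B_{ω*}) = 1.816253 − 1 = 0.816253.

ρ_SOR = 0.816253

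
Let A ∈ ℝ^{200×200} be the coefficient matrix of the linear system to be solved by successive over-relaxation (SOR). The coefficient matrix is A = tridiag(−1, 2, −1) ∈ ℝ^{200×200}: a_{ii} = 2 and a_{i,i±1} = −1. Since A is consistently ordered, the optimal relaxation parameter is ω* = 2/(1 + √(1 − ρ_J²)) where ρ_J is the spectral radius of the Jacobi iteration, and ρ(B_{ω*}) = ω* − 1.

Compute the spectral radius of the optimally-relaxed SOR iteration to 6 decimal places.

ρ_SOR = 0.969223

½·tridiag(1,0,1) at n=200: λ_k = cos(kπ/201); max |λ| at k=1 ⇒ ρ_J = cos(π/201) ≈ 0.999878.
√(1−ρ_J²) = |sin(π/201)| = 0.0156292
Young: ω* = 2/(1+√(1−ρ_J²)) = 2/(1+0.0156292) = 2/1.0156292 = 1.969223.
ρ_SOR = ω* − 1 ≈ 0.969223.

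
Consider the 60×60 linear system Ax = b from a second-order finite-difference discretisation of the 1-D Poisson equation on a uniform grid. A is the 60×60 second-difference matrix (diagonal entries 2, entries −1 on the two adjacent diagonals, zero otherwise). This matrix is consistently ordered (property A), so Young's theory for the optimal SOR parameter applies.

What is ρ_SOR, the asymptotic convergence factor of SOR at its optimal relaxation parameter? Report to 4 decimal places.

ρ_SOR = 0.9021

n=60: λ(B_J) = 1 − λ(A)/2 = cos(kπ/61); k=1 gives ρ_J = 0.9987.
root = sin(π/61) = 0.05148  (since 1−cos² = sin²).
ω* = 2/(1 + 0.05148) = 2/1.05148 = 1.9021.
ρ_SOR = ω* − 1 ≈ 0.9021.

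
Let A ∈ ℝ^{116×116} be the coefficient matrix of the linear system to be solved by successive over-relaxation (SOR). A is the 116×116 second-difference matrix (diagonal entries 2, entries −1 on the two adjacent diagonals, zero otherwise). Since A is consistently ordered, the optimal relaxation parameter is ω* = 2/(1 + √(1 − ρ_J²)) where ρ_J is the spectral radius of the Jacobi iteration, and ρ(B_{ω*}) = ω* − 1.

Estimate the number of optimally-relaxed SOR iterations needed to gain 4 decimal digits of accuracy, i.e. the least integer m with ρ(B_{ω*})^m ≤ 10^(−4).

m = 172

With n=116, ρ(Jacobi) = cos(π/117) = 0.9996395.
root = sin(π/117) = 0.0268480  (since 1−cos² = sin²).
Young: ω* = 2/(1+√(1−ρ_J²)) = 2/(1+0.0268480) = 2/1.0268480 = 1.9477079.
ρ(B_{ω*}) = ω*−1 = 0.9477079
4·ln10 = 9.21034; −ln(0.9477079) = 0.0537089; m = ⌈9.21034/0.0537089⌉ = ⌈171.486⌉ = 172.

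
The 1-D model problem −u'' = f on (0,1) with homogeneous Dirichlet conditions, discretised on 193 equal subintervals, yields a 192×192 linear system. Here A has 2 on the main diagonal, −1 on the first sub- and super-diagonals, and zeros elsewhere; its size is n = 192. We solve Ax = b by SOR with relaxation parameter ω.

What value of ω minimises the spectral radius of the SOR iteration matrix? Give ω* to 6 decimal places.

ω* = 1.967967

[ρ_J] n=192: ρ(B_J) = cos(π/(n+1)) = cos(π/193) = 0.999868.
√(1−ρ_J²) = |sin(π/193)| = 0.0162770
ω* = 2/(1 + 0.0162770) = 2/1.0162770 = 1.967967.
At ω = 1.967967 every |λ(B_ω)| = ω−1, so ρ_SOR = 0.967967.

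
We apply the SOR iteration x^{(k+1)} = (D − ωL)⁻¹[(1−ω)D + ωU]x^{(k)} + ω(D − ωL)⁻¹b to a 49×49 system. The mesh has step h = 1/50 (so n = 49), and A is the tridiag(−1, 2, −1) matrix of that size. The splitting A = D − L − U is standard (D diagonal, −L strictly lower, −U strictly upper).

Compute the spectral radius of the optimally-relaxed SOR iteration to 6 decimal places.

ρ_SOR = 0.881838

[ρ_J] n=49: ρ(B_J) = cos(π/(n+1)) = cos(π/50) = 0.998027.
√(1−ρ_J²) = |sin(π/50)| = 0.0627905
ω* = 2/(1 + 0.0627905) = 2/1.0627905 = 1.881838.
At ω = 1.881838 every |λ(B_ω)| = ω−1, so ρ_SOR = 0.881838.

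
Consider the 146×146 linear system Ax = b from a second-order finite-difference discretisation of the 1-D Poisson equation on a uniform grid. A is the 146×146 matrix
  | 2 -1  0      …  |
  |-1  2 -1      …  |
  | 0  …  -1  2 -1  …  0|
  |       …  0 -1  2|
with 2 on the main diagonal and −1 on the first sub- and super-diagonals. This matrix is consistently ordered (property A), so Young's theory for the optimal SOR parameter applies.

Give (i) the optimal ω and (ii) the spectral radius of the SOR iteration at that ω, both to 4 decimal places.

ω* = 1.9582, ρ_SOR = 0.9582

½·tridiag(1,0,1) at n=146: λ_k = cos(kπ/147); max |λ| at k=1 ⇒ ρ_J = cos(π/147) ≈ 0.9998.
√(1 − cos²(π/147)) = sin(π/147) ≈ 0.02137.
ω* = 2/(1 + 0.02137) = 2/1.02137 = 1.9582.
[ρ_SOR] ω* − 1 = 0.9582.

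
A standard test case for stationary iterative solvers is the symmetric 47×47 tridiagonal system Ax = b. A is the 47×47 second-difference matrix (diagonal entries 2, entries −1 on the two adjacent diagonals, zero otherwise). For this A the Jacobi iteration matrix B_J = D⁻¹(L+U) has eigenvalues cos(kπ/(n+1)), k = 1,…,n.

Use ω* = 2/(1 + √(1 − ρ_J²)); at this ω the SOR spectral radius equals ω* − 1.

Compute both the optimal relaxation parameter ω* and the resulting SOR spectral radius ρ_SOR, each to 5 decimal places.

ω* = 1.87722, ρ_SOR = 0.87722

n=47: λ(B_J) = 1 − λ(A)/2 = cos(kπ/48); k=1 gives ρ_J = 0.99786.
√(1 − cos²(π/48)) = sin(π/48) ≈ 0.065403.
Young: ω* = 2/(1+√(1−ρ_J²)) = 2/(1+0.065403) = 2/1.065403 = 1.87722.
[ρ_SOR] ω* − 1 = 0.87722.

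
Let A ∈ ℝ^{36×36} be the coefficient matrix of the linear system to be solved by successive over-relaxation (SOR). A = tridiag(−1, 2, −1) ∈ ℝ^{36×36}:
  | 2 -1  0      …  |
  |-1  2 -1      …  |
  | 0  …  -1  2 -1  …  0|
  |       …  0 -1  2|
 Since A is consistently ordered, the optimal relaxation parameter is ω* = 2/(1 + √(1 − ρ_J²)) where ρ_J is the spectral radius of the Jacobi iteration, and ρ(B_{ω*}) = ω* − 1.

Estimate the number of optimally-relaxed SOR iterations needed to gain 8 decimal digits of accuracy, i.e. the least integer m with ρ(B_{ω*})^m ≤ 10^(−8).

m = 109

spectrum of D⁻¹(L+U) = {cos(kπ/37) : 1≤k≤36}; ρ_J = cos(π/37) = 0.9963975.
root = sin(π/37) = 0.0848059  (since 1−cos² = sin²).
So ω* = 2/1.0848059 = 1.8436478 (Young).
and ρ(B_{ω*}) = 1.8436478 − 1 = 0.8436478.
ρ_SOR^m ≤ 10^(−8) ⇔ m ≥ 8·ln10/(−ln 0.8436478) = 18.4207/0.17002 = 108.344; m = ⌈108.344⌉ = 109.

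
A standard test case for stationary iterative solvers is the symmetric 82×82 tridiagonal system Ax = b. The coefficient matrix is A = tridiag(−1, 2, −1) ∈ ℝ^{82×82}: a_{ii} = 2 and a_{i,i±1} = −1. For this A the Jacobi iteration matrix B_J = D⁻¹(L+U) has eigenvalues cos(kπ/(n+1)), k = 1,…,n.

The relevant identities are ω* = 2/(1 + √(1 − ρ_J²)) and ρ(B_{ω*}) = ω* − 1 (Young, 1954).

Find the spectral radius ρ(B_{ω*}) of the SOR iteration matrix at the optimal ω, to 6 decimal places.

ρ_SOR = 0.927077

B_J for the 82×82 system has eigenvalues cos(kπ/83); ρ_J = cos(π/83) = 0.999284.
root = sin(π/83) = 0.0378415  (since 1−cos² = sin²).
ω* = 2/(1 + 0.0378415) = 2/1.0378415 = 1.927077.
At ω = 1.927077 every |λ(B_ω)| = ω−1, so ρ_SOR = 0.927077.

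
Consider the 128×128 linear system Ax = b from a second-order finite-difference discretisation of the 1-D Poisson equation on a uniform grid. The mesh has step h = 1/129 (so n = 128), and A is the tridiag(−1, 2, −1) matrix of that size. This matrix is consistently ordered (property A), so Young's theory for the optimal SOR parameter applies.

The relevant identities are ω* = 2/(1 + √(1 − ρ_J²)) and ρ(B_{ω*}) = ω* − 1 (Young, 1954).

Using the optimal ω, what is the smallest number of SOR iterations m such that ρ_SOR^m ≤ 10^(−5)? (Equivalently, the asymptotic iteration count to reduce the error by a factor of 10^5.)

m = 237

[ρ_J] n=128: ρ(B_J) = cos(π/(n+1)) = cos(π/129) = 0.9997035.
√(1−ρ_J²) simplifies to sin(π/129) = 0.0243510.
[ω*] 2 ÷ (1 + 0.0243510) = 2 ÷ 1.0243510 = 1.9524558.
At ω = 1.9524558 every |λ(B_ω)| = ω−1, so ρ_SOR = 0.9524558.
5·ln10 = 11.5129; −ln(0.9524558) = 0.0487116; m = ⌈11.5129/0.0487116⌉ = ⌈236.348⌉ = 237.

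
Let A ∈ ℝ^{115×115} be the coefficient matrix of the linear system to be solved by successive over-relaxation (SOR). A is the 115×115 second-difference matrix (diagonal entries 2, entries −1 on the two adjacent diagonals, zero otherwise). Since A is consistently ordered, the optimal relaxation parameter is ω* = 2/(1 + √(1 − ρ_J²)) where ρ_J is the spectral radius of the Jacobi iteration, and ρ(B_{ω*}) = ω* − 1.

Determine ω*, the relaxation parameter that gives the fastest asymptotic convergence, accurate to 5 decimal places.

ω* = 1.94727

ρ_J = max_k |cos(kπ/116)| = cos(π/116) = 0.99963
√(1−ρ_J²) = |sin(π/116)| = 0.027079
Young: ω* = 2/(1+√(1−ρ_J²)) = 2/(1+0.027079) = 2/1.027079 = 1.94727.
ρ_SOR = ω* − 1 = 1.94727 − 1 = 0.94727.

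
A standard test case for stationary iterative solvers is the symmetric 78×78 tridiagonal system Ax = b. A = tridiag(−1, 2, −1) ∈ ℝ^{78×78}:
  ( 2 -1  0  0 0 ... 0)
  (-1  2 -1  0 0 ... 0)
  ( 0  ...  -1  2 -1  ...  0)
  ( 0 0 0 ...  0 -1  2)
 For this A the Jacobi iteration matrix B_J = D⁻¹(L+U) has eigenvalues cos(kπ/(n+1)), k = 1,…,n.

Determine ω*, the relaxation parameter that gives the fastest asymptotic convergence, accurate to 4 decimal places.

½·tridiag(1,0,1) at n=78: λ_k = cos(kπ/79); max |λ| at k=1 ⇒ ρ_J = cos(π/79) ≈ 0.9992.
root = sin(π/79) = 0.03976  (since 1−cos² = sin²).
ω* = 2 / (1 + 0.03976) = 2 / 1.03976 ≈ 1.9235.
ρ_SOR = ω* − 1 = 1.9235 − 1 = 0.9235.

ω* = 1.9235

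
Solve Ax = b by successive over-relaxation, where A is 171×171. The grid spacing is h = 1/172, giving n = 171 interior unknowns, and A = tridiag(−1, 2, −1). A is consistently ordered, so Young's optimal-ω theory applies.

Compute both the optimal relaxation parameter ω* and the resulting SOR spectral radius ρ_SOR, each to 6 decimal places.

With n=171, ρ(Jacobi) = cos(π/172) = 0.999833.
root = sin(π/172) = 0.0182641  (since 1−cos² = sin²).
[ω*] 2 ÷ (1 + 0.0182641) = 2 ÷ 1.0182641 = 1.964127.
At ω = 1.964127 every |λ(B_ω)| = ω−1, so ρ_SOR = 0.964127.

ω* = 1.964127, ρ_SOR = 0.964127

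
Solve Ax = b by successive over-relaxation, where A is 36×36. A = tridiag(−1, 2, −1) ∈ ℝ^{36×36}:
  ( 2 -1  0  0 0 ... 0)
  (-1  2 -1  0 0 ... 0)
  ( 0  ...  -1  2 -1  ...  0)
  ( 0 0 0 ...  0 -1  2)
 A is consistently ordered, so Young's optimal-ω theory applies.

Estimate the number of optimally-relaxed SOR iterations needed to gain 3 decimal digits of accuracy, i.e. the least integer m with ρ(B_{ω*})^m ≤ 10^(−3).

spectrum of D⁻¹(L+U) = {cos(kπ/37) : 1≤k≤36}; ρ_J = cos(π/37) = 0.9963975.
√(1−ρ_J²) simplifies to sin(π/37) = 0.0848059.
ω* = 2/(1+0.0848059) = 1.8436478
[ρ_SOR] ω* − 1 = 0.8436478.
m ≥ 3·ln10 / (−ln 0.8436478) = 40.629; smallest integer m = 41.

m = 41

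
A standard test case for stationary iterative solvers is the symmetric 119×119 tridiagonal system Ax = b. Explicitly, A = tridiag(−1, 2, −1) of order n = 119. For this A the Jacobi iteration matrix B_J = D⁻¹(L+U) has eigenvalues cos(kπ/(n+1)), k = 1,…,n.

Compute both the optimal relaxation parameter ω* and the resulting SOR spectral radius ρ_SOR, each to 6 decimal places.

[ρ_J] n=119: ρ(B_J) = cos(π/(n+1)) = cos(π/120) = 0.999657.
1 − cos²(π/120) = sin²(π/120) ⇒ √(1−ρ_J²) = sin(π/120) = 0.0261769.
ω* = 2/(1+0.0261769) = 1.948982
Hence ρ(B_{ω*}) = 1.948982 − 1 = 0.948982.

ω* = 1.948982, ρ_SOR = 0.948982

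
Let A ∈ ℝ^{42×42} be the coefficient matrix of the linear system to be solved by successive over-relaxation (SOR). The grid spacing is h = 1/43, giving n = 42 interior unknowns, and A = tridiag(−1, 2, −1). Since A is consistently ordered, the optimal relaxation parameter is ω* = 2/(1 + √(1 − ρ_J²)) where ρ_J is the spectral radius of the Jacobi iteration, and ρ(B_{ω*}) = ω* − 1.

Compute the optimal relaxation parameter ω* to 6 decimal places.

n=42: λ(B_J) = 1 − λ(A)/2 = cos(kπ/43); k=1 gives ρ_J = 0.997332.
1 − cos²(π/43) = sin²(π/43) ⇒ √(1−ρ_J²) = sin(π/43) = 0.0729953.
Young: ω* = 2/(1+√(1−ρ_J²)) = 2/(1+0.0729953) = 2/1.0729953 = 1.863941.
ρ_SOR = ω* − 1 ≈ 0.863941.

ω* = 1.863941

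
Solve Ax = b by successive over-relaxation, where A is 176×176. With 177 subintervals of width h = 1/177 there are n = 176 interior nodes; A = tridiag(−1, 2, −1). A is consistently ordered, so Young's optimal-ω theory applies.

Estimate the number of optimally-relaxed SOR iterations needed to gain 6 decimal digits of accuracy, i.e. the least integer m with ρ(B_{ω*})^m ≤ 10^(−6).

m = 390

½·tridiag(1,0,1) at n=176: λ_k = cos(kπ/177); max |λ| at k=1 ⇒ ρ_J = cos(π/177) ≈ 0.9998425.
1 − cos²(π/177) = sin²(π/177) ⇒ √(1−ρ_J²) = sin(π/177) = 0.0177482.
Young: ω* = 2/(1+√(1−ρ_J²)) = 2/(1+0.0177482) = 2/1.0177482 = 1.9651226.
and ρ(B_{ω*}) = 1.9651226 − 1 = 0.9651226.
For 6 digits: m = 6·ln10 / (−ln 0.9651226) = 13.8155/0.0355001 = 389.168; round up → m = 390.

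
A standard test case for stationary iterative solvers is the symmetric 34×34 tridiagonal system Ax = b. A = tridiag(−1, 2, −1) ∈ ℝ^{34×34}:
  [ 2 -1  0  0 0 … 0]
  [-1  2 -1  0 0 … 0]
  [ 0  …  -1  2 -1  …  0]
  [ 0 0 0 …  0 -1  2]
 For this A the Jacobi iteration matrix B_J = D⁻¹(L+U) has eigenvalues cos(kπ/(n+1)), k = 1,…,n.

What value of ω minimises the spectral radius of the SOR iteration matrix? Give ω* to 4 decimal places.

ω* = 1.8355

½·tridiag(1,0,1) at n=34: λ_k = cos(kπ/35); max |λ| at k=1 ⇒ ρ_J = cos(π/35) ≈ 0.9960.
root = sin(π/35) = 0.08964  (since 1−cos² = sin²).
Then 2/(1+√(1−ρ_J²)) = 2/(1+0.08964); ω* = 2/1.08964 = 1.8355.
ρ(B_{ω*}) = ω*−1 = 0.8355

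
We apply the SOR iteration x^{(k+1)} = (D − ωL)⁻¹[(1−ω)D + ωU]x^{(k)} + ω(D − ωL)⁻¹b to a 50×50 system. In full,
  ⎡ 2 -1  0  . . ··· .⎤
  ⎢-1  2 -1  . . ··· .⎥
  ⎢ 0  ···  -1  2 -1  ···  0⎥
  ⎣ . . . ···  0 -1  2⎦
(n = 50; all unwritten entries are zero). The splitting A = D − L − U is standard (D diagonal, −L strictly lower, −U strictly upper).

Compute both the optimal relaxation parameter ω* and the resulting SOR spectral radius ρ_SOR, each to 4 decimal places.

With n=50, ρ(Jacobi) = cos(π/51) = 0.9981.
√(1−ρ_J²) = |sin(π/51)| = 0.06156
[ω*] 2 ÷ (1 + 0.06156) = 2 ÷ 1.06156 = 1.8840.
ρ_SOR = ω* − 1 ≈ 0.8840.

ω* = 1.8840, ρ_SOR = 0.8840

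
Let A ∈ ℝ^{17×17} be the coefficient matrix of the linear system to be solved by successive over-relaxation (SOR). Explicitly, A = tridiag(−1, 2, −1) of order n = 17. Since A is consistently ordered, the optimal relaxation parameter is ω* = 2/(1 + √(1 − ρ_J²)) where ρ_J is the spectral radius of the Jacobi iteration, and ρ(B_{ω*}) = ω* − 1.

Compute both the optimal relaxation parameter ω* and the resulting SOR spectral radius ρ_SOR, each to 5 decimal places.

ω* = 1.70409, ρ_SOR = 0.70409

ρ_J = max_k |cos(kπ/18)| = cos(π/18) = 0.98481
√(1−ρ_J²) = |sin(π/18)| = 0.173648
ω* = 2 / (1 + 0.173648) = 2 / 1.173648 ≈ 1.70409.
ρ_SOR = ω* − 1 = 1.70409 − 1 = 0.70409.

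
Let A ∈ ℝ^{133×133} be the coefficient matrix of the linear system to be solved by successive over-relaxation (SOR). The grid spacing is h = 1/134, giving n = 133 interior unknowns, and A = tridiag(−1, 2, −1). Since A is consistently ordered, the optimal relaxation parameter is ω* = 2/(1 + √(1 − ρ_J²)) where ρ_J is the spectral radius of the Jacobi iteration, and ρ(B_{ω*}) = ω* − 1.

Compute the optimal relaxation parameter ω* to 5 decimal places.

ω* = 1.95419

B_J for the 133×133 system has eigenvalues cos(kπ/134); ρ_J = cos(π/134) = 0.99973.
√(1−ρ_J²) simplifies to sin(π/134) = 0.023443.
So ω* = 2/1.023443 = 1.95419 (Young).
ρ_SOR = ω* − 1 = 1.95419 − 1 = 0.95419.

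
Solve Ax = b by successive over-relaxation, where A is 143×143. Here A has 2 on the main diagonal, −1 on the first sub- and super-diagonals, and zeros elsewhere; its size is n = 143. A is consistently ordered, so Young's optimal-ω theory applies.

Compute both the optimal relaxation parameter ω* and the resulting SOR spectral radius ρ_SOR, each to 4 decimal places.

B_J for the 143×143 system has eigenvalues cos(kπ/144); ρ_J = cos(π/144) = 0.9998.
√(1−ρ_J²) = |sin(π/144)| = 0.02181
Then 2/(1+√(1−ρ_J²)) = 2/(1+0.02181); ω* = 2/1.02181 = 1.9573.
ρ_SOR = ω* − 1 ≈ 0.9573.

ω* = 1.9573, ρ_SOR = 0.9573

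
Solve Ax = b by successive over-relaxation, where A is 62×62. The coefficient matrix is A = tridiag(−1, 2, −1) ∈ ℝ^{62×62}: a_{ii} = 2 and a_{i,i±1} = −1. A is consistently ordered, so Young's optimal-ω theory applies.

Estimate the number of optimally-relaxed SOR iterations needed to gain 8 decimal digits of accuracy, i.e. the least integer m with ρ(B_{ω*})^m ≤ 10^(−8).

m = 185

B_J for the 62×62 system has eigenvalues cos(kπ/63); ρ_J = cos(π/63) = 0.9987569.
√(1 − cos²(π/63)) = sin(π/63) ≈ 0.0498459.
ω* = 2/(1+0.0498459) = 1.9050415
At ω = 1.9050415 every |λ(B_ω)| = ω−1, so ρ_SOR = 0.9050415.
(0.9050415)^m ≤ 10^{−8}  ⇒  m·ln(0.9050415) ≤ −8·ln10  ⇒  m ≥ 184.623  ⇒  m = 185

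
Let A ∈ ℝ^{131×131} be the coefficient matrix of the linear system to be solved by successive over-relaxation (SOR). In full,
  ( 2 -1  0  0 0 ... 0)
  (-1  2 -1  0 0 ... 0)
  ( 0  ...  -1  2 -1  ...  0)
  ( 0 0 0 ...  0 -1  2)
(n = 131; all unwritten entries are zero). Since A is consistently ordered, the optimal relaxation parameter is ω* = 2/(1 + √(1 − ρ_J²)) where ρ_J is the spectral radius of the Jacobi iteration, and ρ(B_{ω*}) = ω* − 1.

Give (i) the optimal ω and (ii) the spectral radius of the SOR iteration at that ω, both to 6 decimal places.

ω* = 1.953511, ρ_SOR = 0.953511

n=131: λ(B_J) = 1 − λ(A)/2 = cos(kπ/132); k=1 gives ρ_J = 0.999717.
root = sin(π/132) = 0.0237977  (since 1−cos² = sin²).
Then 2/(1+√(1−ρ_J²)) = 2/(1+0.0237977); ω* = 2/1.0237977 = 1.953511.
ρ(B_{ω*}) = ω*−1 = 0.953511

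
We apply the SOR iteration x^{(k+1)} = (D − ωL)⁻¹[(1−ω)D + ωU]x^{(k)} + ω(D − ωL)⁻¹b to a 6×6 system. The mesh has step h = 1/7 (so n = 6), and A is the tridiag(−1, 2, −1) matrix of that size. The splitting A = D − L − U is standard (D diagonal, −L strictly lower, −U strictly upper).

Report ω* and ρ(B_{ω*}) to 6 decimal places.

[ρ_J] n=6: ρ(B_J) = cos(π/(n+1)) = cos(π/7) = 0.900969.
√(1 − cos²(π/7)) = sin(π/7) ≈ 0.4338837.
ω* = 2/(1 + 0.4338837) = 2/1.4338837 = 1.394813.
[ρ_SOR] ω* − 1 = 0.394813.

ω* = 1.394813, ρ_SOR = 0.394813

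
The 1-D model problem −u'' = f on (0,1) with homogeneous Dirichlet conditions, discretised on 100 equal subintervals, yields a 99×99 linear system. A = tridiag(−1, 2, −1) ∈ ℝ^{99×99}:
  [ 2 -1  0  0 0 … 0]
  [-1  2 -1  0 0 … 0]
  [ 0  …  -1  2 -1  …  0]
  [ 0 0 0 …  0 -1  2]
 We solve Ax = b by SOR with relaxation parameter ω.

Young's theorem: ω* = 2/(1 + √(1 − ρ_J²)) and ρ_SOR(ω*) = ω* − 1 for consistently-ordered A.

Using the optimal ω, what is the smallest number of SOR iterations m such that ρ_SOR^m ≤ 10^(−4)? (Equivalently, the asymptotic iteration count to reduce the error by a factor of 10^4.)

B_J for the 99×99 system has eigenvalues cos(kπ/100); ρ_J = cos(π/100) = 0.9995066.
√(1−ρ_J²) simplifies to sin(π/100) = 0.0314108.
ω* = 2/(1 + 0.0314108) = 2/1.0314108 = 1.9390916.
and ρ(B_{ω*}) = 1.9390916 − 1 = 0.9390916.
m ≥ 4·ln10 / (−ln 0.9390916) = 146.563; smallest integer m = 147.

m = 147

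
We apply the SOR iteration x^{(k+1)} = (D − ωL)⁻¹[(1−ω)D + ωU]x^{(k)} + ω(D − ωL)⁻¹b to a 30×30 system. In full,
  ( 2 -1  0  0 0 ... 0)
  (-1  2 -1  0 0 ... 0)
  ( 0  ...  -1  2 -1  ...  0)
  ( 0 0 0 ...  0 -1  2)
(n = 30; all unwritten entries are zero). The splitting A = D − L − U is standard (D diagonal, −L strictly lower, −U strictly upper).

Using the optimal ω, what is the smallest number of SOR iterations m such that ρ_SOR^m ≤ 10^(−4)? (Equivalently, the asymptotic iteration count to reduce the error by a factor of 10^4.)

m = 46

ρ_J = max_k |cos(kπ/31)| = cos(π/31) = 0.9948693
root = sin(π/31) = 0.1011683  (since 1−cos² = sin²).
[ω*] 2 ÷ (1 + 0.1011683) = 2 ÷ 1.1011683 = 1.8162528.
ρ(B_{ω*}) = ω*−1 = 0.8162528
(0.8162528)^m ≤ 10^{−4}  ⇒  m·ln(0.8162528) ≤ −4·ln10  ⇒  m ≥ 45.364  ⇒  m = 46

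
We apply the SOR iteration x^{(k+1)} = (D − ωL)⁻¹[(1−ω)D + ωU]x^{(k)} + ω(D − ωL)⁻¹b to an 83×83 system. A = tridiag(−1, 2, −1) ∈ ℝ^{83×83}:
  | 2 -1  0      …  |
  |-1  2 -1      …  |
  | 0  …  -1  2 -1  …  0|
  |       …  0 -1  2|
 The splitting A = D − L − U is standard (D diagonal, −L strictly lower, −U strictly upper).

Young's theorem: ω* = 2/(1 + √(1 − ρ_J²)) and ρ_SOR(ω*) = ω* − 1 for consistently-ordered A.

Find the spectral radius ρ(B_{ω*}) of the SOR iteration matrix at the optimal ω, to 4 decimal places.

ρ_SOR = 0.9279

[ρ_J] n=83: ρ(B_J) = cos(π/(n+1)) = cos(π/84) = 0.9993.
√(1−ρ_J²) simplifies to sin(π/84) = 0.03739.
ω* = 2/(1+0.03739) = 1.9279
Hence ρ(B_{ω*}) = 1.9279 − 1 = 0.9279.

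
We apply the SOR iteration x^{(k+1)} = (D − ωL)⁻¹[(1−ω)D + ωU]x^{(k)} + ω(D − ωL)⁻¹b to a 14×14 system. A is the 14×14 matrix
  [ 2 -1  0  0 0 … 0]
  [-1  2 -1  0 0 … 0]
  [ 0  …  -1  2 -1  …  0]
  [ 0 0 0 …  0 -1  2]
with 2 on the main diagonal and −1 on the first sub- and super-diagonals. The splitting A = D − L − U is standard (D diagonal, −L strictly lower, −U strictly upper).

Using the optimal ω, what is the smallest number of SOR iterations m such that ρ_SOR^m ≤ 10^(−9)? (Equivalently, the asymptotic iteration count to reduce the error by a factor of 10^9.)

n=14: λ(B_J) = 1 − λ(A)/2 = cos(kπ/15); k=1 gives ρ_J = 0.9781476.
√(1−ρ_J²) = |sin(π/15)| = 0.2079117
So ω* = 2/1.2079117 = 1.6557502 (Young).
ρ_SOR = ω* − 1 ≈ 0.6557502.
m ≥ 9·ln10 / (−ln 0.6557502) = 49.110; smallest integer m = 50.

m = 50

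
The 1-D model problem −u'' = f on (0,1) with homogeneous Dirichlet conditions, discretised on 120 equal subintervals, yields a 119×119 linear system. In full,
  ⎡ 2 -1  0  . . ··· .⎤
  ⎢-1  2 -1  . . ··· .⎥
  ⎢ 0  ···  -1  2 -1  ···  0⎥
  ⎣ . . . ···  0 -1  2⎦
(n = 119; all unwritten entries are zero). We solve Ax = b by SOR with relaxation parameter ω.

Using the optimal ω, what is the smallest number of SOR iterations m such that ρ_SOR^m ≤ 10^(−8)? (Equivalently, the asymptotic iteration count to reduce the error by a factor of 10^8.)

n=119: λ(B_J) = 1 − λ(A)/2 = cos(kπ/120); k=1 gives ρ_J = 0.9996573.
root = sin(π/120) = 0.0261769  (since 1−cos² = sin²).
Then 2/(1+√(1−ρ_J²)) = 2/(1+0.0261769); ω* = 2/1.0261769 = 1.9489817.
[ρ_SOR] ω* − 1 = 0.9489817.
ρ_SOR^m ≤ 10^(−8) ⇔ m ≥ 8·ln10/(−ln 0.9489817) = 18.4207/0.0523658 = 351.770; m = ⌈351.770⌉ = 352.

m = 352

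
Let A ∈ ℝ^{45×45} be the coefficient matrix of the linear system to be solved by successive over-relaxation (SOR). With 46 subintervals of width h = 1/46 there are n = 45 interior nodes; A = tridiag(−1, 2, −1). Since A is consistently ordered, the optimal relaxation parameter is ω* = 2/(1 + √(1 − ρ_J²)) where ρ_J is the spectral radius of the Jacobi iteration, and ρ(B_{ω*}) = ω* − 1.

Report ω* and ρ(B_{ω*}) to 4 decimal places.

n=45: λ(B_J) = 1 − λ(A)/2 = cos(kπ/46); k=1 gives ρ_J = 0.9977.
1 − cos²(π/46) = sin²(π/46) ⇒ √(1−ρ_J²) = sin(π/46) = 0.06824.
So ω* = 2/1.06824 = 1.8722 (Young).
ρ_SOR = ω* − 1 ≈ 0.8722.

ω* = 1.8722, ρ_SOR = 0.8722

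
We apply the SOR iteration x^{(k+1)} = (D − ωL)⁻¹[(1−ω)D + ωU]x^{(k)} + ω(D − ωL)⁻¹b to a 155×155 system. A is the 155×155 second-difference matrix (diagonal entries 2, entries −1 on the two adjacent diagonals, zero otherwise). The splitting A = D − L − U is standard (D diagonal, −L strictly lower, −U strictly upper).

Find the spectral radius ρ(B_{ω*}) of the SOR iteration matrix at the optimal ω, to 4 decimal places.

With n=155, ρ(Jacobi) = cos(π/156) = 0.9998.
√(1 − cos²(π/156)) = sin(π/156) ≈ 0.02014.
Young: ω* = 2/(1+√(1−ρ_J²)) = 2/(1+0.02014) = 2/1.02014 = 1.9605.
Hence ρ(B_{ω*}) = 1.9605 − 1 = 0.9605.

ρ_SOR = 0.9605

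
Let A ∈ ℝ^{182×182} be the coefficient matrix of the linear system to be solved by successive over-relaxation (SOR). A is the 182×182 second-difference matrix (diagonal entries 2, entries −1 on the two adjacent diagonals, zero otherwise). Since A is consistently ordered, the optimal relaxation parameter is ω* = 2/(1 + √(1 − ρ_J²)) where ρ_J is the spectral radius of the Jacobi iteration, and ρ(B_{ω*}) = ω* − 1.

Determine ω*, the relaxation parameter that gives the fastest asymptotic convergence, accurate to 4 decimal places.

ω* = 1.9662

n=182: λ(B_J) = 1 − λ(A)/2 = cos(kπ/183); k=1 gives ρ_J = 0.9999.
√(1−ρ_J²) simplifies to sin(π/183) = 0.01717.
So ω* = 2/1.01717 = 1.9662 (Young).
Hence ρ(B_{ω*}) = 1.9662 − 1 = 0.9662.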